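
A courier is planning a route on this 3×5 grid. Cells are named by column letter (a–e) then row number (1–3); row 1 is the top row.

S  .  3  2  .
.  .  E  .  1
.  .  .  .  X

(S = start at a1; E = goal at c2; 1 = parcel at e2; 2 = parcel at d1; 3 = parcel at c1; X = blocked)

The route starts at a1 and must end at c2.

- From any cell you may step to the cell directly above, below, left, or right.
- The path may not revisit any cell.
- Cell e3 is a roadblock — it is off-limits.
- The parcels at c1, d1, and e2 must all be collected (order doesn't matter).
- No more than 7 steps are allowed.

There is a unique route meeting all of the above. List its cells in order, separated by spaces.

The budget equals the shortest possible length, so every move has to be on a shortest route through the required cells.
Route from a1: right 4 to e1, down 1 to e2, left 2 to c2 — 7 moves in all.
Check: all required cells visited; 7 ≤ 7 moves.

a1 b1 c1 d1 e1 e2 d2 c2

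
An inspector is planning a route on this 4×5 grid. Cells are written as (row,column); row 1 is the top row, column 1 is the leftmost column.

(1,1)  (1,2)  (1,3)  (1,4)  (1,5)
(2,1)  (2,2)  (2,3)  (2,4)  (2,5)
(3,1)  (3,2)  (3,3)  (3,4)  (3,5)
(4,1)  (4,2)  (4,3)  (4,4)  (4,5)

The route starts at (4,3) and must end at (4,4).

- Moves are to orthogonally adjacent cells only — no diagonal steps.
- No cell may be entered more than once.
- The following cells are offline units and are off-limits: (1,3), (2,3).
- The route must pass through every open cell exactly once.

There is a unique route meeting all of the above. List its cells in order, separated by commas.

Need to visit all 18 open cells exactly once, starting at (4,3) and ending at (4,4).
Cell (1,2) has only two open neighbours ((2,2) and (1,1)), so the path must pass straight through it: one of those is the cell it's entered from and the other is where it exits.
Route from (4,3): left 2 to (4,1), up 3 to (1,1), right 1 to (1,2), down 2 to (3,2), right 2 to (3,4), up 2 to (1,4), right 1 to (1,5), down 3 to (4,5), left 1 to (4,4) — 17 moves in all.
Check: all 18 open cells covered.

(4,3), (4,2), (4,1), (3,1), (2,1), (1,1), (1,2), (2,2), (3,2), (3,3), (3,4), (2,4), (1,4), (1,5), (2,5), (3,5), (4,5), (4,4)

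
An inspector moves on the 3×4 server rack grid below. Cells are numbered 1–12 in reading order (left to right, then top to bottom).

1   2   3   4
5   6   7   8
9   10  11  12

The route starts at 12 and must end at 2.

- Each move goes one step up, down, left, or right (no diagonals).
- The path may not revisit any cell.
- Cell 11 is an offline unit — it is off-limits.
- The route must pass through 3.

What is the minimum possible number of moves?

4

Any route passes through 3 somewhere between 12 and 2. Summing Manhattan distances along the two legs (12 → 3 → 2) gives a lower bound of 3 + 1 = 4 moves.
A route of 4 moves achieves this: 12 → 8 → 4 → 3 → 2.
Since 4 matches the lower bound, it is optimal.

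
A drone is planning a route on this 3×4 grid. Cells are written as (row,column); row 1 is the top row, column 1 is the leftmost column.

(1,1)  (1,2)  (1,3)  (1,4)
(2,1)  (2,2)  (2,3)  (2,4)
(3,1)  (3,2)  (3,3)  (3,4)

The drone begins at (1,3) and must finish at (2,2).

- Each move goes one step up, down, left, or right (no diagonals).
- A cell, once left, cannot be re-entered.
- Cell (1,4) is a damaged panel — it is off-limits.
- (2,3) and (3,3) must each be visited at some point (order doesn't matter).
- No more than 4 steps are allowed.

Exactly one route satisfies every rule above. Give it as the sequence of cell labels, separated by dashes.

The budget equals the shortest possible length, so every move has to be on a shortest route through the required cells.
Route from (1,3): down 2 to (3,3), left 1 to (3,2), up 1 to (2,2) — 4 moves in all.
Check: all required cells visited; 4 ≤ 4 moves.

(1,3) - (2,3) - (3,3) - (3,2) - (2,2)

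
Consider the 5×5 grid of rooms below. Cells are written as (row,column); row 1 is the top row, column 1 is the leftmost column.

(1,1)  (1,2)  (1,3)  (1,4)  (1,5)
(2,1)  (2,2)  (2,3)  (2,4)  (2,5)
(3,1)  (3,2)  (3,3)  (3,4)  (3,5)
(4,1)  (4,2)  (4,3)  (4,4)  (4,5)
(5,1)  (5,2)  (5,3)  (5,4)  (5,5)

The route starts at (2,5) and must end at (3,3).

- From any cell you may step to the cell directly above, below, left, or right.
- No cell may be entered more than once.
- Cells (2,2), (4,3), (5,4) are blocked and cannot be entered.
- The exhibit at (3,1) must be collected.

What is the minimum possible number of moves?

9

Any route passes through (3,1) somewhere between (2,5) and (3,3). Summing Manhattan distances along the two legs ((2,5) → (3,1) → (3,3)) gives a lower bound of 5 + 2 = 7 moves.
The shortest route satisfying every rule uses 9 moves: (2,5) → (1,5) → (1,4) → (1,3) → (1,2) → (1,1) → (2,1) → (3,1) → (3,2) → (3,3).
The bound of 7 isn't tight here; checking systematically, no route of length 7 through 8 satisfies every constraint, so 9 is the minimum.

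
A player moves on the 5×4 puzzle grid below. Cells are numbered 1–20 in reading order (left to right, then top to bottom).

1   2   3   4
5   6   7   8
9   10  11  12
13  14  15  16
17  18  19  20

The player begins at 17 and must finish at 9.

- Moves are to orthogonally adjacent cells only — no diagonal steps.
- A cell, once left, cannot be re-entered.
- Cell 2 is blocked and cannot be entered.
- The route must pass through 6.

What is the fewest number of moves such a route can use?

6

Any route passes through 6 somewhere between 17 and 9. Summing Manhattan distances along the two legs (17 → 6 → 9) gives a lower bound of 4 + 2 = 6 moves.
A route of 6 moves achieves this: 17 → 13 → 14 → 10 → 6 → 5 → 9.
Since 6 matches the lower bound, it is optimal.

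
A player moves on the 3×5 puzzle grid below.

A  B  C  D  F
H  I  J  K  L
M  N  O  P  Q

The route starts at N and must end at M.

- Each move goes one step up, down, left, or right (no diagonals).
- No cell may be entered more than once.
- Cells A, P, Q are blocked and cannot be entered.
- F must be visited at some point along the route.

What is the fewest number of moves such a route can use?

Any route passes through F somewhere between N and M. Summing Manhattan distances along the two legs (N → F → M) gives a lower bound of 5 + 6 = 11 moves.
A route of 11 moves achieves this: N → O → J → K → L → F → D → C → B → I → H → M.
Since 11 matches the lower bound, it is optimal.

11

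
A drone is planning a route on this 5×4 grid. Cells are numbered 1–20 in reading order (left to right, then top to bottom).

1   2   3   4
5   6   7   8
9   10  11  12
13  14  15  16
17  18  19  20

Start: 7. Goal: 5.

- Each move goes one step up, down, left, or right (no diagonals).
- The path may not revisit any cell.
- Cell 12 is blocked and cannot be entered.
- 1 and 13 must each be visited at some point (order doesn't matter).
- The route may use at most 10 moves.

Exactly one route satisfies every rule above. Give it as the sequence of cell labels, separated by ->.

7 -> 11 -> 15 -> 14 -> 13 -> 9 -> 10 -> 6 -> 2 -> 1 -> 5

The budget equals the shortest possible length, so every move has to be on a shortest route through the required cells.
Route from 7: down 2 to 15, left 2 to 13, up 1 to 9, right 1 to 10, up 2 to 2, left 1 to 1, down 1 to 5 — 10 moves in all.
Check: all required cells visited; 10 ≤ 10 moves.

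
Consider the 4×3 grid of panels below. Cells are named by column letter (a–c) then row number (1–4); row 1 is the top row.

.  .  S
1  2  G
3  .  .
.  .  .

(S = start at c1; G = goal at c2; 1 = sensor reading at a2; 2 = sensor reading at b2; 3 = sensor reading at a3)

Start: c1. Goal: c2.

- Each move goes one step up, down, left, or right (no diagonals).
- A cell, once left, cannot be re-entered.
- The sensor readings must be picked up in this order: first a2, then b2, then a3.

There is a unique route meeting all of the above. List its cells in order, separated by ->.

c1 -> b1 -> a1 -> a2 -> b2 -> b3 -> a3 -> a4 -> b4 -> c4 -> c3 -> c2

The waypoints must appear in the order a2, b2, a3, with no cell reused.
Route from c1: left 2 to a1, down 1 to a2, right 1 to b2, down 1 to b3, left 1 to a3, down 1 to a4, right 2 to c4, up 2 to c2 — 11 moves in all.
Check: order respected (1 at step 3, 2 at step 4, 3 at step 6).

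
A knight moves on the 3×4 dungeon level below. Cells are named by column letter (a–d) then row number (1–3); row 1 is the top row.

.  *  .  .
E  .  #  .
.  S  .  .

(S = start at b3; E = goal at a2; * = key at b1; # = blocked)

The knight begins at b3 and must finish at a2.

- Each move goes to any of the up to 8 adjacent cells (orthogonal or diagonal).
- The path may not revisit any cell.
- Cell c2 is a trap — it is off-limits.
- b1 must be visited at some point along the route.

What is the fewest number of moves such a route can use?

Any route passes through b1 somewhere between b3 and a2. Summing Chebyshev distances along the two legs (b3 → b1 → a2) gives a lower bound of 2 + 1 = 3 moves.
A route of 3 moves achieves this: b3 → b2 → b1 → a2.
Since 3 matches the lower bound, it is optimal.

3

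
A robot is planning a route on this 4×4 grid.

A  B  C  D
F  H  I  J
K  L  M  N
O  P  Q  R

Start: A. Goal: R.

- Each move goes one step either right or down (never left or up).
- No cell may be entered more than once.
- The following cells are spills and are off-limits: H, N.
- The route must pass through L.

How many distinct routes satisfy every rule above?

A right/down-only route from A to R makes exactly 3 down-moves and 3 right-moves in some order.
With no other constraints that would be C(6,3) = 20 routes.
Split at L and multiply the segment counts (each segment already excludes blocked cells): A→L: 1; L→R: 2; product = 2.
That gives 2 routes.

2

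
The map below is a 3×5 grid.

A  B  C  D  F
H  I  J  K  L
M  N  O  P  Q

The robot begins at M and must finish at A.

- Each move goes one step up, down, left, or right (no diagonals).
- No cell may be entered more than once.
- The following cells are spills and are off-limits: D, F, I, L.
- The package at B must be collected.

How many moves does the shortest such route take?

Any route passes through B somewhere between M and A. Summing Manhattan distances along the two legs (M → B → A) gives a lower bound of 3 + 1 = 4 moves.
The shortest route satisfying every rule uses 6 moves: M → N → O → J → C → B → A.
The bound of 4 isn't tight here; checking systematically, no route of length 4 through 5 satisfies every constraint, so 6 is the minimum.

6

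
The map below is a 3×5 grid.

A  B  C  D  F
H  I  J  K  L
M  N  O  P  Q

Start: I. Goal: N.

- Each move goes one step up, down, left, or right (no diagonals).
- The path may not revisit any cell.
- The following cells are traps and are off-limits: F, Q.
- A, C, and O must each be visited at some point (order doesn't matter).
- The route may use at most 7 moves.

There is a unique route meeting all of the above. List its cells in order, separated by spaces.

The 7-move cap with required stops at A, C, O leaves no slack for detours.
Route from I: left 1 to H, up 1 to A, right 2 to C, down 2 to O, left 1 to N — 7 moves in all.
Check: all required cells visited; 7 ≤ 7 moves.

I H A B C J O N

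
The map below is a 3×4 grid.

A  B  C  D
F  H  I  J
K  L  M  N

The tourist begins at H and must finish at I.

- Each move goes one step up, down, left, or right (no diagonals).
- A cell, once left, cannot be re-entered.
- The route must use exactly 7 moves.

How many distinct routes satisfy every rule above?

Need simple routes of exactly 7 moves from H to I (Manhattan distance 1, so 3 moves are spent on a detour and 3 undoing it).
Enumerating: H B A F K L M I | H B C D J N M I | H L K F A B C I | H L M N J D C I | H F A B C D J I | H F K L M N J I.
That gives 6 routes.

6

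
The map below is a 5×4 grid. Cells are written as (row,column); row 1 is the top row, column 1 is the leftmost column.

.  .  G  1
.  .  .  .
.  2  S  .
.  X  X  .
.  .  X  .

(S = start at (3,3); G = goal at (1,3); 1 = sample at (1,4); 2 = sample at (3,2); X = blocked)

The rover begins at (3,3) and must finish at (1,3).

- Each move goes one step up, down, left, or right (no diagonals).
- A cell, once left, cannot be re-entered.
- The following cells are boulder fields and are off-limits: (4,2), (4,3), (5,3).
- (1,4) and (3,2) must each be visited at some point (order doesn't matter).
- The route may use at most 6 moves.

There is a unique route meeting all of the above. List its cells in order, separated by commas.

(3,3), (3,2), (2,2), (2,3), (2,4), (1,4), (1,3)

The budget equals the shortest possible length, so every move has to be on a shortest route through the required cells.
Route from (3,3): left to (3,2), up to (2,2), 2× right (reaching (2,4)), up to (1,4), left to (1,3) — 6 moves in all.
Check: all required cells visited; 6 ≤ 6 moves.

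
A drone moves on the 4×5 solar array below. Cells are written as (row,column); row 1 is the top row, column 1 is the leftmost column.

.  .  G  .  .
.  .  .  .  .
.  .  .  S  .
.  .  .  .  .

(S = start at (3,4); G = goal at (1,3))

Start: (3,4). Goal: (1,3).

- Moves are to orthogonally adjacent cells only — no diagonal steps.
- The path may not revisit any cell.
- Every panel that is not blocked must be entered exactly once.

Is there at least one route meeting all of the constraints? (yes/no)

yes

One route that works: (3,4) → (2,4) → (1,4) → (1,5) → (2,5) → (3,5) → (4,5) → (4,4) → (4,3) → (3,3) → (2,3) → (2,2) → (3,2) → (4,2) → (4,1) → (3,1) → (2,1) → (1,1) → (1,2) → (1,3).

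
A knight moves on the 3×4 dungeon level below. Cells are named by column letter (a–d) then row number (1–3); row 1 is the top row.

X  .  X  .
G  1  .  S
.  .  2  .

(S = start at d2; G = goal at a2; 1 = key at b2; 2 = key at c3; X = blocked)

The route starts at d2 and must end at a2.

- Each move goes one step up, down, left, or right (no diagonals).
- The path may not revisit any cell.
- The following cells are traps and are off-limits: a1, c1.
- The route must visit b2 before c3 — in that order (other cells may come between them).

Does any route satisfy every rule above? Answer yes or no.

no

Ignoring the required order, 4 revisit-free routes from d2 to a2 pass through all of b2 and c3; the waypoint orders that occur are c3 → b2 (4) — never b2 → c3.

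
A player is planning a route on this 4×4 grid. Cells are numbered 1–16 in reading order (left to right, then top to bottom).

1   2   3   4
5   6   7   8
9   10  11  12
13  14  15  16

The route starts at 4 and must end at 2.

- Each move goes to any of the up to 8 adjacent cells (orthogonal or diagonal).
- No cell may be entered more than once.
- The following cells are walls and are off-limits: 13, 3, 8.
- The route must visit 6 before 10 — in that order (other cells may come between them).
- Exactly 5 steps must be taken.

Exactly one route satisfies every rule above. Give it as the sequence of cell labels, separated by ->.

4 -> 7 -> 6 -> 10 -> 5 -> 2

The waypoints must appear in the order 6, 10, with no cell reused.
Route from 4: down-left to 7, left to 6, down to 10, up-left to 5, up-right to 2 — 5 moves in all.
Check: order respected (6 at step 2, 10 at step 3); 5 moves as required.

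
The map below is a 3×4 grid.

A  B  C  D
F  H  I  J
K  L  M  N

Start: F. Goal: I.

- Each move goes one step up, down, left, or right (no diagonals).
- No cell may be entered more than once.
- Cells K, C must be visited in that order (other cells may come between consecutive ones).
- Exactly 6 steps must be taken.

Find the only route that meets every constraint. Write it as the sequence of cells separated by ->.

F -> K -> L -> H -> B -> C -> I

The waypoints must appear in the order K, C, with no cell reused.
Route from F: down to K, right to L, 2× up (reaching B), right to C, down to I — 6 moves in all.
Check: order respected (K at step 1, C at step 5); 6 moves as required.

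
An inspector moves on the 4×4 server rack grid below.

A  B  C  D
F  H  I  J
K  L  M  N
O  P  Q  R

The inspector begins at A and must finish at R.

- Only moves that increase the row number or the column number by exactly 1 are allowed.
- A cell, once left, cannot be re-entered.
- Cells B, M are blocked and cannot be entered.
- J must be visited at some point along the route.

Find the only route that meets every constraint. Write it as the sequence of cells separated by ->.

Moves only go right or down, so the column and row indices never decrease.
Route from A: down 1 to F, right 3 to J, down 2 to R — 6 moves in all.
Check: all required cells visited.

A -> F -> H -> I -> J -> N -> R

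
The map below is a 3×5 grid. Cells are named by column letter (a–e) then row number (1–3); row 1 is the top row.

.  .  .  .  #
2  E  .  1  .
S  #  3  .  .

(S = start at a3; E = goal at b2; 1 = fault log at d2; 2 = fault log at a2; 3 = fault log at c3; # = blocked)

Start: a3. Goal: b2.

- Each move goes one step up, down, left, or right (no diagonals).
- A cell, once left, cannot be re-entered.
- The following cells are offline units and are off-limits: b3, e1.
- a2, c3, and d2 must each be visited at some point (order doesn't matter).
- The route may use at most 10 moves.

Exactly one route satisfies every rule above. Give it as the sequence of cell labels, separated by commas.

The 10-move cap with required stops at a2, c3, d2 leaves no slack for detours.
Route from a3: up 2 to a1, right 3 to d1, down 2 to d3, left 1 to c3, up 1 to c2, left 1 to b2 — 10 moves in all.
Check: all required cells visited; 10 ≤ 10 moves.

a3, a2, a1, b1, c1, d1, d2, d3, c3, c2, b2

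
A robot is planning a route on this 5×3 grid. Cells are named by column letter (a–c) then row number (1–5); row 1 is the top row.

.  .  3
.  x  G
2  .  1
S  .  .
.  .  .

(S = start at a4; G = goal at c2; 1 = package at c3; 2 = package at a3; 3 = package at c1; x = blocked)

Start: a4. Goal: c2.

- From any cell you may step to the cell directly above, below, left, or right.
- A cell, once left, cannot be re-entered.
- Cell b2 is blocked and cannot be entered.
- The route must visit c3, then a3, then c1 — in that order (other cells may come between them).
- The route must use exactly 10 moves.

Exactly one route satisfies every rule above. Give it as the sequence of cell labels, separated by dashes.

The waypoints must appear in the order c3, a3, c1, with no cell reused.
Route from a4: right 2 to c4, up 1 to c3, left 2 to a3, up 2 to a1, right 2 to c1, down 1 to c2 — 10 moves in all.
Check: order respected (1 at step 3, 2 at step 5, 3 at step 9); 10 moves as required.

a4 - b4 - c4 - c3 - b3 - a3 - a2 - a1 - b1 - c1 - c2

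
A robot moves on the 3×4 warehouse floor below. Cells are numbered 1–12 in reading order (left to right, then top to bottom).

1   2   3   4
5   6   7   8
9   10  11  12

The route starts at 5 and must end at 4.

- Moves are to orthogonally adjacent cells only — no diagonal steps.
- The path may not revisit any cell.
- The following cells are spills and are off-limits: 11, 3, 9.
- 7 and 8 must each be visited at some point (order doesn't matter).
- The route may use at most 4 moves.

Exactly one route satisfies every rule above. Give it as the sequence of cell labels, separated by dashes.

5 - 6 - 7 - 8 - 4

The 4-move cap with required stops at 7, 8 leaves no slack for detours.
Route from 5: right 3 to 8, up 1 to 4 — 4 moves in all.
Check: all required cells visited; 4 ≤ 4 moves.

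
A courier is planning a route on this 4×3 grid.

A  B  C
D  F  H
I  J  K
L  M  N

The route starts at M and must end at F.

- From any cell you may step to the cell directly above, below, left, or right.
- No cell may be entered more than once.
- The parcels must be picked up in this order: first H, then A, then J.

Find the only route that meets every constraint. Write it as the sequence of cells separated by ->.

M -> N -> K -> H -> C -> B -> A -> D -> I -> J -> F

The waypoints must appear in the order H, A, J, with no cell reused.
Route from M: right to N, 3× up (reaching C), 2× left (reaching A), 2× down (reaching I), right to J, up to F — 10 moves in all.
Check: order respected (H at step 3, A at step 6, J at step 9).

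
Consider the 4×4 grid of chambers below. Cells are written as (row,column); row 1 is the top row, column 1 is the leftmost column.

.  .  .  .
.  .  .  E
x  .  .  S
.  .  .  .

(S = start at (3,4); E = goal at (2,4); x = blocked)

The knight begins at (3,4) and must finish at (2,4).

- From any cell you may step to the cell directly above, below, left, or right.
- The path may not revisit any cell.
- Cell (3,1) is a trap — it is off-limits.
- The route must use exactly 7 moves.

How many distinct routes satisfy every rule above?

9

Need simple routes of exactly 7 moves from (3,4) to (2,4) (Manhattan distance 1, so 3 moves are spent on a detour and 3 undoing it).
Branch systematically from the start, pruning whenever the remaining move budget drops below the Manhattan distance to (2,4) or differs from it in parity. Grouping the completions by first move — via (4,4): 4; via (3,3): 5 (no valid completion starts via (2,4)) — and summing: 4 + 5 = 9.
That gives 9 routes.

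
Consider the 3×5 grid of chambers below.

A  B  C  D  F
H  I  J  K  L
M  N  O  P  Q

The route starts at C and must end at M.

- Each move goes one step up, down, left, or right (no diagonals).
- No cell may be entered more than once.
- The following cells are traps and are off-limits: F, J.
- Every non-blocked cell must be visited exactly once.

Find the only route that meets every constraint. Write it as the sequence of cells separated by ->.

Need to visit all 13 open cells exactly once, starting at C and ending at M.
Cell Q has only two open neighbours (L and P), so the path must pass straight through it: one of those is the cell it's entered from and the other is where it exits.
Route from C: right 1 to D, down 1 to K, right 1 to L, down 1 to Q, left 3 to N, up 2 to B, left 1 to A, down 2 to M — 12 moves in all.
Check: all 13 open cells covered.

C -> D -> K -> L -> Q -> P -> O -> N -> I -> B -> A -> H -> M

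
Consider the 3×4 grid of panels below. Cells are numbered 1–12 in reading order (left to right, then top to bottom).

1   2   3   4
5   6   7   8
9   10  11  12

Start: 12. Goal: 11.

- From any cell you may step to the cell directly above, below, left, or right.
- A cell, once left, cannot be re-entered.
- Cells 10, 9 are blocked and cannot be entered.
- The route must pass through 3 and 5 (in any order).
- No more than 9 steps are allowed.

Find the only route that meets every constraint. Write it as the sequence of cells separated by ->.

12 -> 8 -> 4 -> 3 -> 2 -> 1 -> 5 -> 6 -> 7 -> 11

Any route must reach 3 and 5 and still end at 11 within 9 moves, so the order of the required stops is forced.
Route from 12: up 2 to 4, left 3 to 1, down 1 to 5, right 2 to 7, down 1 to 11 — 9 moves in all.
Check: all required cells visited; 9 ≤ 9 moves.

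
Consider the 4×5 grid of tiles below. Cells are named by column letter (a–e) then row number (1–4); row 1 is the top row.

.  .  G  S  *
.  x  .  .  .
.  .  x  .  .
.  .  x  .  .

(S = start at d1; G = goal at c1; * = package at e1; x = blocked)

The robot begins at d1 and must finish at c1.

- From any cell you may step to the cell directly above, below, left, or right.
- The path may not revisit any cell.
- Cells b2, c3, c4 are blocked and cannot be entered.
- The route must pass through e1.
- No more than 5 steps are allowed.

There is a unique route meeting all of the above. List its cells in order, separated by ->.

Any route must reach e1 and still end at c1 within 5 moves, so the order of the required stops is forced.
Route from d1: right to e1, down to e2, 2× left (reaching c2), up to c1 — 5 moves in all.
Check: all required cells visited; 5 ≤ 5 moves.

d1 -> e1 -> e2 -> d2 -> c2 -> c1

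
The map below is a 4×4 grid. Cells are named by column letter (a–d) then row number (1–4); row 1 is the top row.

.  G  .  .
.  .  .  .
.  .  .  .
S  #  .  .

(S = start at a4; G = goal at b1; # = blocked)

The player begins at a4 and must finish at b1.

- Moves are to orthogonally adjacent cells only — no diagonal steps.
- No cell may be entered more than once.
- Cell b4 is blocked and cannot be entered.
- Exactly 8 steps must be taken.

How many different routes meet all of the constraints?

8

Need simple routes of exactly 8 moves from a4 to b1 (Manhattan distance 4, so 2 moves are spent on a detour and 2 undoing it).
Enumerating: a4 a3 a2 b2 b3 c3 c2 c1 b1 | a4 a3 a2 b2 c2 d2 d1 c1 b1 | a4 a3 b3 b2 c2 d2 d1 c1 b1 | a4 a3 b3 c3 c2 b2 a2 a1 b1 | a4 a3 b3 c3 c2 d2 d1 c1 b1 | a4 a3 b3 c3 d3 d2 d1 c1 b1 | a4 a3 b3 c3 d3 d2 c2 c1 b1 | a4 a3 b3 c3 d3 d2 c2 b2 b1.
That gives 8 routes.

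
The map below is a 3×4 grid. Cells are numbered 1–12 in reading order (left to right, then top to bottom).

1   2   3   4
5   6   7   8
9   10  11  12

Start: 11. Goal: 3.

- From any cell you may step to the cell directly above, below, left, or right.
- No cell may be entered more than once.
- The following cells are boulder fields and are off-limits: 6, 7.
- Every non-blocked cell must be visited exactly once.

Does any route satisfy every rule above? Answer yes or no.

no

Colour the cells like a checkerboard: each orthogonal step flips colour, so a Hamiltonian route alternates colours. Here there are 5 cells of one colour and 5 of the other, with start on the same colour as the goal — the counts and endpoints can't be arranged into an alternating sequence of length 10, so no Hamiltonian route exists.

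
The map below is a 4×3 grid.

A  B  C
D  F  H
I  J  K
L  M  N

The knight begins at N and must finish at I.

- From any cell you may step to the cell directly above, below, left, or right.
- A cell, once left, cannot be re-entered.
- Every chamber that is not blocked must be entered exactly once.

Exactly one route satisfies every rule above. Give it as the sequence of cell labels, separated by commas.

Need to visit all 12 open cells exactly once, starting at N and ending at I.
Route from N: up 3 to C, left 2 to A, down 1 to D, right 1 to F, down 2 to M, left 1 to L, up 1 to I — 11 moves in all.
Check: all 12 open cells covered.

N, K, H, C, B, A, D, F, J, M, L, I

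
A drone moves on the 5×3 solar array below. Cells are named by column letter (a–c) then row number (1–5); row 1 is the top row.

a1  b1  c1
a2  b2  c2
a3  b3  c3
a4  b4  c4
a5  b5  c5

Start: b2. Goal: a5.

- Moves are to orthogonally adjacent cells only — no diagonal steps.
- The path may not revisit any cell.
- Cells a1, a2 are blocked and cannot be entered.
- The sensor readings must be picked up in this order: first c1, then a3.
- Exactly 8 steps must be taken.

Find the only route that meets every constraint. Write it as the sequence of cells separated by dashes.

b2 - b1 - c1 - c2 - c3 - b3 - a3 - a4 - a5

The waypoints must appear in the order c1, a3, with no cell reused.
Route from b2: up 1 to b1, right 1 to c1, down 2 to c3, left 2 to a3, down 2 to a5 — 8 moves in all.
Check: order respected (c1 at step 2, a3 at step 6); 8 moves as required.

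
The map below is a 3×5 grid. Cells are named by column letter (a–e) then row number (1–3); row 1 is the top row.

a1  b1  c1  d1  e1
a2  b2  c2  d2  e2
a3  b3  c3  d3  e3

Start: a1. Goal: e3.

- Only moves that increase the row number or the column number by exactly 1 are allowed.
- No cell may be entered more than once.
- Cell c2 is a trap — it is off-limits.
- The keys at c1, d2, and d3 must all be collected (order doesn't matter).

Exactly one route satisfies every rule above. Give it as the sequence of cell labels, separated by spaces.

a1 b1 c1 d1 d2 d3 e3

Moves only go right or down, so the column and row indices never decrease.
Route from a1: right 3 to d1, down 2 to d3, right 1 to e3 — 6 moves in all.
Check: all required cells visited.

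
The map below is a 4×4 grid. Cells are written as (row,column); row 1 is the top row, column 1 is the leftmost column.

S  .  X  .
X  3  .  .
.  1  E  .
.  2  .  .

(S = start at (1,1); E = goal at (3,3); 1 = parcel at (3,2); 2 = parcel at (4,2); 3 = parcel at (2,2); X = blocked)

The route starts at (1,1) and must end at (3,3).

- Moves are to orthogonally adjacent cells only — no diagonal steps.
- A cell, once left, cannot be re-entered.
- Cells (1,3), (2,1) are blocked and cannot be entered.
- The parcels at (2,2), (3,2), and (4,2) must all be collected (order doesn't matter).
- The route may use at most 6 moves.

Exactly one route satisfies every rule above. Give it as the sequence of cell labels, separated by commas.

Any route must reach (2,2), (3,2), and (4,2) and still end at (3,3) within 6 moves, so the order of the required stops is forced.
Route from (1,1): right 1 to (1,2), down 3 to (4,2), right 1 to (4,3), up 1 to (3,3) — 6 moves in all.
Check: all required cells visited; 6 ≤ 6 moves.

(1,1), (1,2), (2,2), (3,2), (4,2), (4,3), (3,3)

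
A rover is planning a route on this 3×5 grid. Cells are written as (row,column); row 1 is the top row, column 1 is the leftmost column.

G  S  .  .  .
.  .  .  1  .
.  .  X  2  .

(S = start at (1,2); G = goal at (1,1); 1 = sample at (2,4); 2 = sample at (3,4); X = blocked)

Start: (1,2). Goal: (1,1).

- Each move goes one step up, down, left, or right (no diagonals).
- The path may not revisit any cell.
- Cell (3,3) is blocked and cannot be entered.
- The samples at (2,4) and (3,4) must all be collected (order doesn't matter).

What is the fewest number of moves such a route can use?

Any route passes through (2,4) and (3,4) in some order between (1,2) and (1,1). Summing Manhattan distances along each leg and taking the cheapest ordering ((1,2) → (2,4) → (3,4) → (1,1)) gives a lower bound of 3 + 1 + 5 = 9 moves.
The shortest route satisfying every rule uses 11 moves: (1,2) → (1,3) → (1,4) → (1,5) → (2,5) → (3,5) → (3,4) → (2,4) → (2,3) → (2,2) → (2,1) → (1,1).
The bound of 9 isn't tight here; checking systematically, no route of length 9 through 10 satisfies every constraint, so 11 is the minimum.

11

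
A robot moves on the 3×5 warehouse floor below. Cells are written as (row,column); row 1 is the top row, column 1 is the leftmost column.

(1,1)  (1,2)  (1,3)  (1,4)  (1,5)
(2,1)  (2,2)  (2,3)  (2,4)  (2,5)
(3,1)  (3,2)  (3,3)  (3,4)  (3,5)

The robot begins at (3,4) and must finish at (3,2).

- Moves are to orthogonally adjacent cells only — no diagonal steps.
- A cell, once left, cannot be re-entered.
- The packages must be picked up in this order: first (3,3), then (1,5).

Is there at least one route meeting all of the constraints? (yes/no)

One route that works: (3,4) → (3,3) → (2,3) → (2,4) → (2,5) → (1,5) → (1,4) → (1,3) → (1,2) → (2,2) → (3,2).

yes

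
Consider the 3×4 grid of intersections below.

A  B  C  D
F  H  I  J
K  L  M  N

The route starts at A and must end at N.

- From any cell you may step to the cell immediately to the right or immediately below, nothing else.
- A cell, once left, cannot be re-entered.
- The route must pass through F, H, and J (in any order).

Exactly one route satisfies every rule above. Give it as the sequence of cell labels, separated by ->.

A -> F -> H -> I -> J -> N

Moves only go right or down, so the column and row indices never decrease.
Route from A: down 1 to F, right 3 to J, down 1 to N — 5 moves in all.
Check: all required cells visited.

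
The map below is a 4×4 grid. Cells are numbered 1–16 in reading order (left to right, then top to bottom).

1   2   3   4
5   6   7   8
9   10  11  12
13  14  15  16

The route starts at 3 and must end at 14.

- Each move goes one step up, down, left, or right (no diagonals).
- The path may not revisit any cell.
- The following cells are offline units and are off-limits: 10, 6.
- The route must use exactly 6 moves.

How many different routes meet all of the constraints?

7

Need simple routes of exactly 6 moves from 3 to 14 (Manhattan distance 4, so 1 moves are spent on a detour and 1 undoing it).
Enumerating: 3 7 11 12 16 15 14 | 3 7 8 12 16 15 14 | 3 7 8 12 11 15 14 | 3 2 1 5 9 13 14 | 3 4 8 12 16 15 14 | 3 4 8 12 11 15 14 | 3 4 8 7 11 15 14.
That gives 7 routes.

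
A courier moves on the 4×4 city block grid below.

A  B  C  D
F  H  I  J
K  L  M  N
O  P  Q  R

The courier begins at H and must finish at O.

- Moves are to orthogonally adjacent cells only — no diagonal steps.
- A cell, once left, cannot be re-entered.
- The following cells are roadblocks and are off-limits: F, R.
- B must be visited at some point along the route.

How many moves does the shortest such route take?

7

Any route passes through B somewhere between H and O. Summing Manhattan distances along the two legs (H → B → O) gives a lower bound of 1 + 4 = 5 moves.
The shortest route satisfying every rule uses 7 moves: H → B → C → I → M → Q → P → O.
The no-revisit rule (legs can't share cells) pushes the minimum above the 5-move bound; an exhaustive check rules out every length from 5 to 6, leaving 7 as the minimum.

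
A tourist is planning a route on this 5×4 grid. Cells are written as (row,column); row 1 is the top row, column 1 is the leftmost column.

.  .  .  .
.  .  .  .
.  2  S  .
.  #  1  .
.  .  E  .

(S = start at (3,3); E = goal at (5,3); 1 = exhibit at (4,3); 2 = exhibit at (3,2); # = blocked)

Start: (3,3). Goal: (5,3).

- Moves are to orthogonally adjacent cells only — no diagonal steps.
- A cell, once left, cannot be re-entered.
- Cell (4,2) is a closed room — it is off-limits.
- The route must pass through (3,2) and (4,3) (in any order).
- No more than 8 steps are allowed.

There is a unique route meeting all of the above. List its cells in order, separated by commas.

The budget equals the shortest possible length, so every move has to be on a shortest route through the required cells.
Route from (3,3): left 1 to (3,2), up 1 to (2,2), right 2 to (2,4), down 2 to (4,4), left 1 to (4,3), down 1 to (5,3) — 8 moves in all.
Check: all required cells visited; 8 ≤ 8 moves.

(3,3), (3,2), (2,2), (2,3), (2,4), (3,4), (4,4), (4,3), (5,3)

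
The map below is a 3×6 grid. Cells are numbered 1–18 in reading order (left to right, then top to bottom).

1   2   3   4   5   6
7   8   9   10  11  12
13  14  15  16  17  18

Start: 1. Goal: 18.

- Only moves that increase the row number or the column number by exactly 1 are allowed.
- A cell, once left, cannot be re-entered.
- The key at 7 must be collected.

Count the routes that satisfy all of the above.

A right/down-only route from 1 to 18 makes exactly 2 down-moves and 5 right-moves in some order.
With no other constraints that would be C(7,2) = 21 routes.
Split at 7 and multiply the segment counts: 1→7: 1; 7→18: 6; product = 6.
That gives 6 routes.

6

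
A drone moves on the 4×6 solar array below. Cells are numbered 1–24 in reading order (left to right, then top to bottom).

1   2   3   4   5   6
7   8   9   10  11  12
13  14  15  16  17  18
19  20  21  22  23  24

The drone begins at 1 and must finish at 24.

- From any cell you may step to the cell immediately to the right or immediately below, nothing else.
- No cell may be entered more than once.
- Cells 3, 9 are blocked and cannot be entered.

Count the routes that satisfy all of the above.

16

A right/down-only route from 1 to 24 makes exactly 3 down-moves and 5 right-moves in some order.
With no other constraints that would be C(8,3) = 56 routes.
Subtract routes through each blocked cell (inclusion–exclusion for overlaps): − through 3: 20 − through 9: 30 + through 3&9: 10 → 16.
That gives 16 routes.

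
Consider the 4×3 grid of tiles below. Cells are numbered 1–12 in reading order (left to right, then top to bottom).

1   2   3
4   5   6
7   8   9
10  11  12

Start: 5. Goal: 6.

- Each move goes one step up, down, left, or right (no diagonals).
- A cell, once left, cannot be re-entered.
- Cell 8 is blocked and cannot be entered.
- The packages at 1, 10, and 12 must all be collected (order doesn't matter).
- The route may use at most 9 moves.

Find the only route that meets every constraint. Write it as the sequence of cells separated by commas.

The 9-move cap with required stops at 1, 10, 12 leaves no slack for detours.
Route from 5: up to 2, left to 1, 3× down (reaching 10), 2× right (reaching 12), 2× up (reaching 6) — 9 moves in all.
Check: all required cells visited; 9 ≤ 9 moves.

5, 2, 1, 4, 7, 10, 11, 12, 9, 6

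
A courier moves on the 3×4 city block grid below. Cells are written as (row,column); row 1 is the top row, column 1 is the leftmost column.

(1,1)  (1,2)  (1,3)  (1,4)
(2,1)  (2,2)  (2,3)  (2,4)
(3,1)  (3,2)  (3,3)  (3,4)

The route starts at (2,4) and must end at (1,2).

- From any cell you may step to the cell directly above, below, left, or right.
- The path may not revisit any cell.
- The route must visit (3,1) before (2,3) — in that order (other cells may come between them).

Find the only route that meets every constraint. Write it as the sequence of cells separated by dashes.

The waypoints must appear in the order (3,1), (2,3), with no cell reused.
Route from (2,4): down 1 to (3,4), left 3 to (3,1), up 1 to (2,1), right 2 to (2,3), up 1 to (1,3), left 1 to (1,2) — 9 moves in all.
Check: order respected ((3,1) at step 4, (2,3) at step 7).

(2,4) - (3,4) - (3,3) - (3,2) - (3,1) - (2,1) - (2,2) - (2,3) - (1,3) - (1,2)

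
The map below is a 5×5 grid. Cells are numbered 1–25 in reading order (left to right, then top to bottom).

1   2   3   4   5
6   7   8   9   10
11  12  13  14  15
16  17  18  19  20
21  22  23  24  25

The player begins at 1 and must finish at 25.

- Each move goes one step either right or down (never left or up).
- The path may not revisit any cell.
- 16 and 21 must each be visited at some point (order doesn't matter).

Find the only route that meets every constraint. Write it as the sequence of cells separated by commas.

Moves only go right or down, so the column and row indices never decrease.
Route from 1: 4× down (reaching 21), 4× right (reaching 25) — 8 moves in all.
Check: all required cells visited.

1, 6, 11, 16, 21, 22, 23, 24, 25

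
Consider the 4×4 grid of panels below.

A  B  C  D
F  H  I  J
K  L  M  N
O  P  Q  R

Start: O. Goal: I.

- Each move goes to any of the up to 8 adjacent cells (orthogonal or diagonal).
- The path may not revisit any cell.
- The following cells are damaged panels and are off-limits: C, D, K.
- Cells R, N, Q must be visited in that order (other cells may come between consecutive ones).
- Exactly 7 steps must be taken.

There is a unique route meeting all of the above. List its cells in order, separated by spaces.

The waypoints must appear in the order R, N, Q, with no cell reused.
Route from O: right to P, up-right to M, down-right to R, up to N, down-left to Q, up-left to L, up-right to I — 7 moves in all.
Check: order respected (R at step 3, N at step 4, Q at step 5); 7 moves as required.

O P M R N Q L I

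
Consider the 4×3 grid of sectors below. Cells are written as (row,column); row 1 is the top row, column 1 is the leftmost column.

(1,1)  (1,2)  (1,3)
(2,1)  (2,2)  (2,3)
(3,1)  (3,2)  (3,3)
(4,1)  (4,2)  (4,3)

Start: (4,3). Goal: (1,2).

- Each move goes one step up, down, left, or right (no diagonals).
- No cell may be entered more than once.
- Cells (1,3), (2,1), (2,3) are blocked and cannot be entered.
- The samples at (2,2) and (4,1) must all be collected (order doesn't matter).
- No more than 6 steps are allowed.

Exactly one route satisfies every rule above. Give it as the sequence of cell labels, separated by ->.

Any route must reach (2,2) and (4,1) and still end at (1,2) within 6 moves, so the order of the required stops is forced.
Route from (4,3): left 2 to (4,1), up 1 to (3,1), right 1 to (3,2), up 2 to (1,2) — 6 moves in all.
Check: all required cells visited; 6 ≤ 6 moves.

(4,3) -> (4,2) -> (4,1) -> (3,1) -> (3,2) -> (2,2) -> (1,2)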